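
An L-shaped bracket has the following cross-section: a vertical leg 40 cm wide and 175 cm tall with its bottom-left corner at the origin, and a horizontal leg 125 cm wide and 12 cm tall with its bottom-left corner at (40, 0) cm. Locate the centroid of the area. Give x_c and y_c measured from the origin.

x_c = 34.56 cm, y_c = 73.12 cm

vertical leg: A = 40 × 175 = 7000.00, centroid at (20.00, 87.50).
horizontal leg: A = 125 × 12 = 1500.00, centroid at (102.50, 6.00).
ΣA = 8500.00 cm²
ΣAx_c = (7000.00)(20.00) + (1500.00)(102.50) = 293750.00 cm³
ΣAy_c = (7000.00)(87.50) + (1500.00)(6.00) = 621500.00 cm³
x_c = 293750.00 / 8500.00 = 34.56 cm
y_c = 621500.00 / 8500.00 = 73.12 cm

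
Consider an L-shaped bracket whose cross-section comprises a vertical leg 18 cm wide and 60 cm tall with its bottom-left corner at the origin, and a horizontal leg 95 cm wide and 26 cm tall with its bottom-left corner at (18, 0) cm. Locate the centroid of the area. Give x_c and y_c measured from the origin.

Part | A | x̄ᵢ | ȳᵢ | A·x̄ᵢ | A·ȳᵢ
vertical leg | 1080.00 | 9.00 | 30.00 | 9720.00 | 32400.00
horizontal leg | 2470.00 | 65.50 | 13.00 | 161785.00 | 32110.00
Σ | 3550.00 |  |  | 171505.00 | 64510.00
x_c = 171505.00 / 3550.00 = 48.31 cm
y_c = 64510.00 / 3550.00 = 18.17 cm

x_c = 48.31 cm, y_c = 18.17 cm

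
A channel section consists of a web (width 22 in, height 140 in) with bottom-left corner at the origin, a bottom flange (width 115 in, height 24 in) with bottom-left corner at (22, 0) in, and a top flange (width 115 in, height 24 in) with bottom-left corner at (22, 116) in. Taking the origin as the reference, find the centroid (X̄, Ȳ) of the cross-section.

X̄ = 54.97 in, Ȳ = 70.00 in

web: A = 22 × 140 = 3080.00, centroid at (11.00, 70.00).
bottom flange: A = 115 × 24 = 2760.00, centroid at (79.50, 12.00).
top flange: A = 115 × 24 = 2760.00, centroid at (79.50, 128.00).
ΣA = 8600.00 in², ΣAX̄ = 472720.00 in³, ΣAȲ = 602000.00 in³.
X̄ = 472720.00/8600.00 = 54.97 in; Ȳ = 602000.00/8600.00 = 70.00 in.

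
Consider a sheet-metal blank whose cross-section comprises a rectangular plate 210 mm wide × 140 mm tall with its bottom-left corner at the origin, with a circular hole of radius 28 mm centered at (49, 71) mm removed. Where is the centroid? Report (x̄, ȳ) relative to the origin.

x̄ = 110.12 mm, ȳ = 69.91 mm

Part | A | x̄ᵢ | ȳᵢ | A·x̄ᵢ | A·ȳᵢ
plate | 29400.00 | 105.00 | 70.00 | 3087000.00 | 2058000.00
hole | -2463.01 | 49.00 | 71.00 | -120687.42 | -174873.61
Σ | 26936.99 |  |  | 2966312.58 | 1883126.39
x̄ = 2966312.58 / 26936.99 = 110.12 mm
ȳ = 1883126.39 / 26936.99 = 69.91 mm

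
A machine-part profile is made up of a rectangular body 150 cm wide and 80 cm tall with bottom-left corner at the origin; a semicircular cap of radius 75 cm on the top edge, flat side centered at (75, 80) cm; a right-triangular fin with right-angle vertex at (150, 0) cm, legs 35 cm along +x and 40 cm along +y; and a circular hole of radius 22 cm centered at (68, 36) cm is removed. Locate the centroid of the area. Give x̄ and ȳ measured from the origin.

Part | A | x̄ᵢ | ȳᵢ | A·x̄ᵢ | A·ȳᵢ
rectangular body | 12000.00 | 75.00 | 40.00 | 900000.00 | 480000.00
semicircular top | 8835.73 | 75.00 | 111.83 | 662679.70 | 988108.35
triangular fin | 700.00 | 161.67 | 13.33 | 113166.67 | 9333.33
hole | -1520.53 | 68.00 | 36.00 | -103396.10 | -54739.11
Σ | 20015.20 |  |  | 1572450.27 | 1422702.57
x̄ = 1572450.27 / 20015.20 = 78.56 cm
ȳ = 1422702.57 / 20015.20 = 71.08 cm

x̄ = 78.56 cm, ȳ = 71.08 cm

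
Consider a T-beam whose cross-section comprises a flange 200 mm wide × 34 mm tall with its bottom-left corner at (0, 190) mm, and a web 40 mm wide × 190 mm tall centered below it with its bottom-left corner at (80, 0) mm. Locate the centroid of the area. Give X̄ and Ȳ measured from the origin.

X̄ = 100.00 mm, Ȳ = 147.89 mm

web: A = 40 × 190 = 7600.00, centroid at (100.00, 95.00).
flange: A = 200 × 34 = 6800.00, centroid at (100.00, 207.00).
ΣA = 14400.00 mm²
ΣAX̄ = (7600.00)(100.00) + (6800.00)(100.00) = 1440000.00 mm³
ΣAȲ = (7600.00)(95.00) + (6800.00)(207.00) = 2129600.00 mm³
X̄ = 1440000.00 / 14400.00 = 100.00 mm
Ȳ = 2129600.00 / 14400.00 = 147.89 mm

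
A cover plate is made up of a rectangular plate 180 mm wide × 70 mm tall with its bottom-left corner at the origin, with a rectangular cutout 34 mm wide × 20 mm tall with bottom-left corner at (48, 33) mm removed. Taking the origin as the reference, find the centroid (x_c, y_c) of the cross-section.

x_c = 91.43 mm, y_c = 34.54 mm

plate: A = 180 × 70 = 12600.00, centroid at (90.00, 35.00).
hole: A = −(34 × 20) = -680.00, centroid at (65.00, 43.00).
ΣA = 11920.00 mm²
ΣAx_c = (12600.00)(90.00) + (-680.00)(65.00) = 1089800.00 mm³
ΣAy_c = (12600.00)(35.00) + (-680.00)(43.00) = 411760.00 mm³
x_c = 1089800.00 / 11920.00 = 91.43 mm
y_c = 411760.00 / 11920.00 = 34.54 mm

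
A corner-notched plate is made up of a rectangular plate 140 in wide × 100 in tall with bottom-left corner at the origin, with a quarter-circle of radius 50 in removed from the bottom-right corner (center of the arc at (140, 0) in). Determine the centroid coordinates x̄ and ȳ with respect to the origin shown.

Part | A | x̄ᵢ | ȳᵢ | A·x̄ᵢ | A·ȳᵢ
plate | 14000.00 | 70.00 | 50.00 | 980000.00 | 700000.00
removed quarter-circle | -1963.50 | 118.78 | 21.22 | -233222.69 | -41666.67
Σ | 12036.50 |  |  | 746777.31 | 658333.33
x̄ = 746777.31 / 12036.50 = 62.04 in
ȳ = 658333.33 / 12036.50 = 54.69 in

x̄ = 62.04 in, ȳ = 54.69 in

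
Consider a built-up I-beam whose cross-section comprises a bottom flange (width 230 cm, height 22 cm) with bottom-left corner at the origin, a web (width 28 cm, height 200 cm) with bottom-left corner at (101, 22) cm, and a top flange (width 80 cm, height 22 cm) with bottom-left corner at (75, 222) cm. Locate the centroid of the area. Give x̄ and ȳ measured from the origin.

Part | A | x̄ᵢ | ȳᵢ | A·x̄ᵢ | A·ȳᵢ
bottom flange | 5060.00 | 115.00 | 11.00 | 581900.00 | 55660.00
web | 5600.00 | 115.00 | 122.00 | 644000.00 | 683200.00
top flange | 1760.00 | 115.00 | 233.00 | 202400.00 | 410080.00
Σ | 12420.00 |  |  | 1428300.00 | 1148940.00
x̄ = 1428300.00 / 12420.00 = 115.00 cm
ȳ = 1148940.00 / 12420.00 = 92.51 cm

x̄ = 115.00 cm, ȳ = 92.51 cm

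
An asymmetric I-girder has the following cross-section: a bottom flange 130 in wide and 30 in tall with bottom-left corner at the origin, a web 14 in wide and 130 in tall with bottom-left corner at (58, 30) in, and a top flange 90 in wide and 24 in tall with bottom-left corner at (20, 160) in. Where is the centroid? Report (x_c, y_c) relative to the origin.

x_c = 65.00 in, y_c = 76.51 in

bottom flange: A = 130 × 30 = 3900.00, centroid at (65.00, 15.00).
web: A = 14 × 130 = 1820.00, centroid at (65.00, 95.00).
top flange: A = 90 × 24 = 2160.00, centroid at (65.00, 172.00).
ΣA = 7880.00 in²
ΣAx_c = (3900.00)(65.00) + (1820.00)(65.00) + (2160.00)(65.00) = 512200.00 in³
ΣAy_c = (3900.00)(15.00) + (1820.00)(95.00) + (2160.00)(172.00) = 602920.00 in³
x_c = 512200.00 / 7880.00 = 65.00 in
y_c = 602920.00 / 7880.00 = 76.51 in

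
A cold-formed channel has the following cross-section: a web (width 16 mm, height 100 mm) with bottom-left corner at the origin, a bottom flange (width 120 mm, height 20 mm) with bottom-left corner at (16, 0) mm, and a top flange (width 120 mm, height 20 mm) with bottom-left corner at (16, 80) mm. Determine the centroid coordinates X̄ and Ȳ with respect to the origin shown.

web: A = 16 × 100 = 1600.00, centroid at (8.00, 50.00).
bottom flange: A = 120 × 20 = 2400.00, centroid at (76.00, 10.00).
top flange: A = 120 × 20 = 2400.00, centroid at (76.00, 90.00).
ΣA = 6400.00 mm²
ΣAX̄ = (1600.00)(8.00) + (2400.00)(76.00) + (2400.00)(76.00) = 377600.00 mm³
ΣAȲ = (1600.00)(50.00) + (2400.00)(10.00) + (2400.00)(90.00) = 320000.00 mm³
X̄ = 377600.00 / 6400.00 = 59.00 mm
Ȳ = 320000.00 / 6400.00 = 50.00 mm

X̄ = 59.00 mm, Ȳ = 50.00 mm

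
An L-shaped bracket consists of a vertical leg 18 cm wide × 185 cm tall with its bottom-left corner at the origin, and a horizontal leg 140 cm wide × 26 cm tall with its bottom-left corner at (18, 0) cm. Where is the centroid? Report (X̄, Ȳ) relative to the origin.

vertical leg: A = 18 × 185 = 3330.00, centroid at (9.00, 92.50).
horizontal leg: A = 140 × 26 = 3640.00, centroid at (88.00, 13.00).
ΣA = 6970.00 cm²
ΣAX̄ = (3330.00)(9.00) + (3640.00)(88.00) = 350290.00 cm³
ΣAȲ = (3330.00)(92.50) + (3640.00)(13.00) = 355345.00 cm³
X̄ = 350290.00 / 6970.00 = 50.26 cm
Ȳ = 355345.00 / 6970.00 = 50.98 cm

X̄ = 50.26 cm, Ȳ = 50.98 cm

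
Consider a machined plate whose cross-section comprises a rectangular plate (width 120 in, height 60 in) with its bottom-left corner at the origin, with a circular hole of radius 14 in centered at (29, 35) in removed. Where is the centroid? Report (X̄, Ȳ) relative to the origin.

X̄ = 62.90 in, Ȳ = 29.53 in

Part | A | x̄ᵢ | ȳᵢ | A·x̄ᵢ | A·ȳᵢ
plate | 7200.00 | 60.00 | 30.00 | 432000.00 | 216000.00
hole | -615.75 | 29.00 | 35.00 | -17856.81 | -21551.33
Σ | 6584.25 |  |  | 414143.19 | 194448.67
X̄ = 414143.19 / 6584.25 = 62.90 in
Ȳ = 194448.67 / 6584.25 = 29.53 in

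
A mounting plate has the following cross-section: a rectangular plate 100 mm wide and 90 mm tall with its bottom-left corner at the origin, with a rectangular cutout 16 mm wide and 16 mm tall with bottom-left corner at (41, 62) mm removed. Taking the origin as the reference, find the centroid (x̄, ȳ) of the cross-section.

plate: A = 100 × 90 = 9000.00, centroid at (50.00, 45.00).
hole: A = −(16 × 16) = -256.00, centroid at (49.00, 70.00).
ΣA = 8744.00 mm², ΣAx̄ = 437456.00 mm³, ΣAȳ = 387080.00 mm³.
x̄ = 437456.00/8744.00 = 50.03 mm; ȳ = 387080.00/8744.00 = 44.27 mm.

x̄ = 50.03 mm, ȳ = 44.27 mm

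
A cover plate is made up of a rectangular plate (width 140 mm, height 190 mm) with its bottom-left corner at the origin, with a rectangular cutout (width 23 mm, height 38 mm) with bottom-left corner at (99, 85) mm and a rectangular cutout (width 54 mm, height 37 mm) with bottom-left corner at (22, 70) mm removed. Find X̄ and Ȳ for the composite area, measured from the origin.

Part | A | x̄ᵢ | ȳᵢ | A·x̄ᵢ | A·ȳᵢ
plate | 26600.00 | 70.00 | 95.00 | 1862000.00 | 2527000.00
hole 1 | -874.00 | 110.50 | 104.00 | -96577.00 | -90896.00
hole 2 | -1998.00 | 49.00 | 88.50 | -97902.00 | -176823.00
Σ | 23728.00 |  |  | 1667521.00 | 2259281.00
X̄ = 1667521.00 / 23728.00 = 70.28 mm
Ȳ = 2259281.00 / 23728.00 = 95.22 mm

X̄ = 70.28 mm, Ȳ = 95.22 mm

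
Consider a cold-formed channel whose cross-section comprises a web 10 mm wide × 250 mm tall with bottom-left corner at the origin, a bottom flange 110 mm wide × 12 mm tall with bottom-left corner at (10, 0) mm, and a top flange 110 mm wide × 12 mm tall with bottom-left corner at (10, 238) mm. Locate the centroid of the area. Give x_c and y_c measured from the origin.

x_c = 35.82 mm, y_c = 125.00 mm

web: A = 10 × 250 = 2500.00, centroid at (5.00, 125.00).
bottom flange: A = 110 × 12 = 1320.00, centroid at (65.00, 6.00).
top flange: A = 110 × 12 = 1320.00, centroid at (65.00, 244.00).
ΣA = 5140.00 mm², ΣAx_c = 184100.00 mm³, ΣAy_c = 642500.00 mm³.
x_c = 184100.00/5140.00 = 35.82 mm; y_c = 642500.00/5140.00 = 125.00 mm.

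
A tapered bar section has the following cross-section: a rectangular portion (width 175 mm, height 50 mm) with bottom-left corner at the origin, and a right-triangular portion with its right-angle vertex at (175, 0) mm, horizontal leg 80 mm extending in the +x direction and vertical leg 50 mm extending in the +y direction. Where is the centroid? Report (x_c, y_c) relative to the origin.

Part | A | x̄ᵢ | ȳᵢ | A·x̄ᵢ | A·ȳᵢ
rectangular portion | 8750.00 | 87.50 | 25.00 | 765625.00 | 218750.00
triangular portion | 2000.00 | 201.67 | 16.67 | 403333.33 | 33333.33
Σ | 10750.00 |  |  | 1168958.33 | 252083.33
x_c = 1168958.33 / 10750.00 = 108.74 mm
y_c = 252083.33 / 10750.00 = 23.45 mm

x_c = 108.74 mm, y_c = 23.45 mm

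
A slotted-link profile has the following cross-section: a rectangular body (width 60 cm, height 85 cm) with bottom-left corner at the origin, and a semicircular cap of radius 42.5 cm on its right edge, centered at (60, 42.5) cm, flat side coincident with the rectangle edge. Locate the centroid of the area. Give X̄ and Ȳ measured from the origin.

X̄ = 47.17 cm, Ȳ = 42.50 cm

rectangular body: A = 60 × 85 = 5100.00, centroid at (30.00, 42.50).
semicircular end: A = ½π·42.5² = 2837.25, centroid at (78.04, 42.50).
ΣA = 7937.25 cm², ΣAX̄ = 374412.14 cm³, ΣAȲ = 337333.16 cm³.
X̄ = 374412.14/7937.25 = 47.17 cm; Ȳ = 337333.16/7937.25 = 42.50 cm.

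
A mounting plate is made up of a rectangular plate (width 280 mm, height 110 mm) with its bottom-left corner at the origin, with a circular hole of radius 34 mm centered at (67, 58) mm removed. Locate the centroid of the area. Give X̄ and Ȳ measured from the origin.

X̄ = 149.76 mm, Ȳ = 54.60 mm

plate: A = 280 × 110 = 30800.00, centroid at (140.00, 55.00).
hole: A = −π·34² = -3631.68, centroid at (67.00, 58.00).
ΣA = 27168.32 mm²
ΣAX̄ = (30800.00)(140.00) + (-3631.68)(67.00) = 4068677.37 mm³
ΣAȲ = (30800.00)(55.00) + (-3631.68)(58.00) = 1483362.50 mm³
X̄ = 4068677.37 / 27168.32 = 149.76 mm
Ȳ = 1483362.50 / 27168.32 = 54.60 mm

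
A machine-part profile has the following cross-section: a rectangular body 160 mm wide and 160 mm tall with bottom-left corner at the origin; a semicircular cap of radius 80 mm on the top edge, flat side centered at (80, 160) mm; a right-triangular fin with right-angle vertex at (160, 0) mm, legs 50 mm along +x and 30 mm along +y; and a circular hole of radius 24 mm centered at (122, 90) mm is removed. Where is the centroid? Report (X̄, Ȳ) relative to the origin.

rectangular body: A = 160 × 160 = 25600.00, centroid at (80.00, 80.00).
semicircular top: A = ½π·80² = 10053.10, centroid at (80.00, 193.95).
triangular fin: A = ½·50·30 = 750.00, centroid at (176.67, 10.00).
hole: A = −π·24² = -1809.56, centroid at (122.00, 90.00).
ΣA = 34593.54 mm², ΣAX̄ = 2763981.72 mm³, ΣAȲ = 3842468.61 mm³.
X̄ = 2763981.72/34593.54 = 79.90 mm; Ȳ = 3842468.61/34593.54 = 111.07 mm.

X̄ = 79.90 mm, Ȳ = 111.07 mm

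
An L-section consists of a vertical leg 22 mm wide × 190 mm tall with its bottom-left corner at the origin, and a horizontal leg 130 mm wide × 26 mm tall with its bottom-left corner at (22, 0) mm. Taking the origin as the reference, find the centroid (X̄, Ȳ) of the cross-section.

Part | A | x̄ᵢ | ȳᵢ | A·x̄ᵢ | A·ȳᵢ
vertical leg | 4180.00 | 11.00 | 95.00 | 45980.00 | 397100.00
horizontal leg | 3380.00 | 87.00 | 13.00 | 294060.00 | 43940.00
Σ | 7560.00 |  |  | 340040.00 | 441040.00
X̄ = 340040.00 / 7560.00 = 44.98 mm
Ȳ = 441040.00 / 7560.00 = 58.34 mm

X̄ = 44.98 mm, Ȳ = 58.34 mm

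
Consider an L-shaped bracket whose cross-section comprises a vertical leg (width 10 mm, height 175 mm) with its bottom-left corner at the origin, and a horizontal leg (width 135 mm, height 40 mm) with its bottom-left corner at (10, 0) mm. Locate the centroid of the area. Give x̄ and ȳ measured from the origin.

Part | A | x̄ᵢ | ȳᵢ | A·x̄ᵢ | A·ȳᵢ
vertical leg | 1750.00 | 5.00 | 87.50 | 8750.00 | 153125.00
horizontal leg | 5400.00 | 77.50 | 20.00 | 418500.00 | 108000.00
Σ | 7150.00 |  |  | 427250.00 | 261125.00
x̄ = 427250.00 / 7150.00 = 59.76 mm
ȳ = 261125.00 / 7150.00 = 36.52 mm

x̄ = 59.76 mm, ȳ = 36.52 mm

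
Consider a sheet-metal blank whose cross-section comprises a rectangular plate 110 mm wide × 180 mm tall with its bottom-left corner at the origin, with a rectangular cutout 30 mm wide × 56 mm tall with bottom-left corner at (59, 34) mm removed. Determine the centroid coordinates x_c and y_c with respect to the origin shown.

x_c = 53.24 mm, y_c = 92.60 mm

Part | A | x̄ᵢ | ȳᵢ | A·x̄ᵢ | A·ȳᵢ
plate | 19800.00 | 55.00 | 90.00 | 1089000.00 | 1782000.00
hole | -1680.00 | 74.00 | 62.00 | -124320.00 | -104160.00
Σ | 18120.00 |  |  | 964680.00 | 1677840.00
x_c = 964680.00 / 18120.00 = 53.24 mm
y_c = 1677840.00 / 18120.00 = 92.60 mm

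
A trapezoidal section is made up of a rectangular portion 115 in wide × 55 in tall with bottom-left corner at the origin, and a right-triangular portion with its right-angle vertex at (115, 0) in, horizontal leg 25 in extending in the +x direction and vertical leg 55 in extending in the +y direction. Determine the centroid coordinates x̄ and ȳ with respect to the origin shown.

rectangular portion: A = 115 × 55 = 6325.00, centroid at (57.50, 27.50).
triangular portion: A = ½·25·55 = 687.50, centroid at (123.33, 18.33).
ΣA = 7012.50 in²
ΣAx̄ = (6325.00)(57.50) + (687.50)(123.33) = 448479.17 in³
ΣAȳ = (6325.00)(27.50) + (687.50)(18.33) = 186541.67 in³
x̄ = 448479.17 / 7012.50 = 63.95 in
ȳ = 186541.67 / 7012.50 = 26.60 in

x̄ = 63.95 in, ȳ = 26.60 in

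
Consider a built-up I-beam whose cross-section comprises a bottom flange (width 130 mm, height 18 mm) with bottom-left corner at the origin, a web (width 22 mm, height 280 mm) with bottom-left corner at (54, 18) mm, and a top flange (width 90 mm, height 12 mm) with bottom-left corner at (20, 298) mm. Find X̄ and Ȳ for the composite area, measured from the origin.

X̄ = 65.00 mm, Ȳ = 138.06 mm

Part | A | x̄ᵢ | ȳᵢ | A·x̄ᵢ | A·ȳᵢ
bottom flange | 2340.00 | 65.00 | 9.00 | 152100.00 | 21060.00
web | 6160.00 | 65.00 | 158.00 | 400400.00 | 973280.00
top flange | 1080.00 | 65.00 | 304.00 | 70200.00 | 328320.00
Σ | 9580.00 |  |  | 622700.00 | 1322660.00
X̄ = 622700.00 / 9580.00 = 65.00 mm
Ȳ = 1322660.00 / 9580.00 = 138.06 mm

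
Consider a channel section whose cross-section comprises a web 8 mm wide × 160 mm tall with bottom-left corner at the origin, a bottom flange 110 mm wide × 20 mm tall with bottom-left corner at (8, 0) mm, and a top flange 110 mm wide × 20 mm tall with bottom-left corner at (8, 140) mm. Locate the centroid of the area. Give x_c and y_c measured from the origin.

Part | A | x̄ᵢ | ȳᵢ | A·x̄ᵢ | A·ȳᵢ
web | 1280.00 | 4.00 | 80.00 | 5120.00 | 102400.00
bottom flange | 2200.00 | 63.00 | 10.00 | 138600.00 | 22000.00
top flange | 2200.00 | 63.00 | 150.00 | 138600.00 | 330000.00
Σ | 5680.00 |  |  | 282320.00 | 454400.00
x_c = 282320.00 / 5680.00 = 49.70 mm
y_c = 454400.00 / 5680.00 = 80.00 mm

x_c = 49.70 mm, y_c = 80.00 mm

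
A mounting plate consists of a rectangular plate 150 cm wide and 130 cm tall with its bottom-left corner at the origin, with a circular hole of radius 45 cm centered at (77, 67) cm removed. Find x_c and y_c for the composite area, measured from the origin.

x_c = 74.03 cm, y_c = 64.03 cm

plate: A = 150 × 130 = 19500.00, centroid at (75.00, 65.00).
hole: A = −π·45² = -6361.73, centroid at (77.00, 67.00).
ΣA = 13138.27 cm²
ΣAx_c = (19500.00)(75.00) + (-6361.73)(77.00) = 972647.17 cm³
ΣAy_c = (19500.00)(65.00) + (-6361.73)(67.00) = 841264.42 cm³
x_c = 972647.17 / 13138.27 = 74.03 cm
y_c = 841264.42 / 13138.27 = 64.03 cm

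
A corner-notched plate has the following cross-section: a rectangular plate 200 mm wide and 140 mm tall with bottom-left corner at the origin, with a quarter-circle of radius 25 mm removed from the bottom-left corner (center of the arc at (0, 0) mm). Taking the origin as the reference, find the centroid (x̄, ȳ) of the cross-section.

plate: A = 200 × 140 = 28000.00, centroid at (100.00, 70.00).
removed quarter-circle: A = −¼π·25² = -490.87, centroid at (10.61, 10.61).
ΣA = 27509.13 mm²
ΣAx̄ = (28000.00)(100.00) + (-490.87)(10.61) = 2794791.67 mm³
ΣAȳ = (28000.00)(70.00) + (-490.87)(10.61) = 1954791.67 mm³
x̄ = 2794791.67 / 27509.13 = 101.60 mm
ȳ = 1954791.67 / 27509.13 = 71.06 mm

x̄ = 101.60 mm, ȳ = 71.06 mm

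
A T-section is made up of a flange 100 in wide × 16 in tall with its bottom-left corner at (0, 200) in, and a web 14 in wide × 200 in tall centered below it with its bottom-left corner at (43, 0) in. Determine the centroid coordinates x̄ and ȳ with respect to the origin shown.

Part | A | x̄ᵢ | ȳᵢ | A·x̄ᵢ | A·ȳᵢ
web | 2800.00 | 50.00 | 100.00 | 140000.00 | 280000.00
flange | 1600.00 | 50.00 | 208.00 | 80000.00 | 332800.00
Σ | 4400.00 |  |  | 220000.00 | 612800.00
x̄ = 220000.00 / 4400.00 = 50.00 in
ȳ = 612800.00 / 4400.00 = 139.27 in

x̄ = 50.00 in, ȳ = 139.27 in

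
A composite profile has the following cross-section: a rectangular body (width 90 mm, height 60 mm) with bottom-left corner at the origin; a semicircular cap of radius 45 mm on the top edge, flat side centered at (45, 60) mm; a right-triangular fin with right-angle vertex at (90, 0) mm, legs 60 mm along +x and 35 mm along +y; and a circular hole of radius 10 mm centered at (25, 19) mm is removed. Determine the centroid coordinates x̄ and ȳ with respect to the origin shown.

rectangular body: A = 90 × 60 = 5400.00, centroid at (45.00, 30.00).
semicircular top: A = ½π·45² = 3180.86, centroid at (45.00, 79.10).
triangular fin: A = ½·60·35 = 1050.00, centroid at (110.00, 11.67).
hole: A = −π·10² = -314.16, centroid at (25.00, 19.00).
ΣA = 9316.70 mm², ΣAx̄ = 493784.83 mm³, ΣAȳ = 419882.73 mm³.
x̄ = 493784.83/9316.70 = 53.00 mm; ȳ = 419882.73/9316.70 = 45.07 mm.

x̄ = 53.00 mm, ȳ = 45.07 mm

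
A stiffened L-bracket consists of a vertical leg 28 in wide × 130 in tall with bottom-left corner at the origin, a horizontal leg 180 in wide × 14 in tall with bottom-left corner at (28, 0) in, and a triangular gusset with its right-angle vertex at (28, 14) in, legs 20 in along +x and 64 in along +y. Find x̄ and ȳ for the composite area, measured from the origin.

vertical leg: A = 28 × 130 = 3640.00, centroid at (14.00, 65.00).
horizontal leg: A = 180 × 14 = 2520.00, centroid at (118.00, 7.00).
gusset: A = ½·20·64 = 640.00, centroid at (34.67, 35.33).
ΣA = 6800.00 in²
ΣAx̄ = (3640.00)(14.00) + (2520.00)(118.00) + (640.00)(34.67) = 370506.67 in³
ΣAȳ = (3640.00)(65.00) + (2520.00)(7.00) + (640.00)(35.33) = 276853.33 in³
x̄ = 370506.67 / 6800.00 = 54.49 in
ȳ = 276853.33 / 6800.00 = 40.71 in

x̄ = 54.49 in, ȳ = 40.71 in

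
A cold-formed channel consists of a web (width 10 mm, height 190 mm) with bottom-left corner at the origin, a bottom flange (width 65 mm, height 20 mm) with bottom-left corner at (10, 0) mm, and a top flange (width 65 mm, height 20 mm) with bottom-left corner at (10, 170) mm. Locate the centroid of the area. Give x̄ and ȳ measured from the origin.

Part | A | x̄ᵢ | ȳᵢ | A·x̄ᵢ | A·ȳᵢ
web | 1900.00 | 5.00 | 95.00 | 9500.00 | 180500.00
bottom flange | 1300.00 | 42.50 | 10.00 | 55250.00 | 13000.00
top flange | 1300.00 | 42.50 | 180.00 | 55250.00 | 234000.00
Σ | 4500.00 |  |  | 120000.00 | 427500.00
x̄ = 120000.00 / 4500.00 = 26.67 mm
ȳ = 427500.00 / 4500.00 = 95.00 mm

x̄ = 26.67 mm, ȳ = 95.00 mm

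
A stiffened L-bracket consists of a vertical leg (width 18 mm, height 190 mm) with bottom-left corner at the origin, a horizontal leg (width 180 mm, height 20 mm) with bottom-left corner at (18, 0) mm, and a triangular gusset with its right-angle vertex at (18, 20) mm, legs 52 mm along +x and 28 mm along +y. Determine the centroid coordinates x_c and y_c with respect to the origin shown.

x_c = 57.47 mm, y_c = 49.34 mm

Part | A | x̄ᵢ | ȳᵢ | A·x̄ᵢ | A·ȳᵢ
vertical leg | 3420.00 | 9.00 | 95.00 | 30780.00 | 324900.00
horizontal leg | 3600.00 | 108.00 | 10.00 | 388800.00 | 36000.00
gusset | 728.00 | 35.33 | 29.33 | 25722.67 | 21354.67
Σ | 7748.00 |  |  | 445302.67 | 382254.67
x_c = 445302.67 / 7748.00 = 57.47 mm
y_c = 382254.67 / 7748.00 = 49.34 mm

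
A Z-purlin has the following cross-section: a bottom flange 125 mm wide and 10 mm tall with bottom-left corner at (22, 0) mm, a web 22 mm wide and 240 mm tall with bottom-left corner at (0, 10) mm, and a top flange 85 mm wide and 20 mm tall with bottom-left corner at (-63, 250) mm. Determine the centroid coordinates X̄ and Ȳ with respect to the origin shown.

X̄ = 15.66 mm, Ȳ = 137.87 mm

Part | A | x̄ᵢ | ȳᵢ | A·x̄ᵢ | A·ȳᵢ
bottom flange | 1250.00 | 84.50 | 5.00 | 105625.00 | 6250.00
web | 5280.00 | 11.00 | 130.00 | 58080.00 | 686400.00
top flange | 1700.00 | -20.50 | 260.00 | -34850.00 | 442000.00
Σ | 8230.00 |  |  | 128855.00 | 1134650.00
X̄ = 128855.00 / 8230.00 = 15.66 mm
Ȳ = 1134650.00 / 8230.00 = 137.87 mm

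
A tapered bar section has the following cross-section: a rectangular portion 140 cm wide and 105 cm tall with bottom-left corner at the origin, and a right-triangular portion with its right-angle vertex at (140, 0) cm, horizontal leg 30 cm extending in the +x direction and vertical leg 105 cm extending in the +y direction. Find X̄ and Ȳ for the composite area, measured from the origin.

rectangular portion: A = 140 × 105 = 14700.00, centroid at (70.00, 52.50).
triangular portion: A = ½·30·105 = 1575.00, centroid at (150.00, 35.00).
ΣA = 16275.00 cm²
ΣAX̄ = (14700.00)(70.00) + (1575.00)(150.00) = 1265250.00 cm³
ΣAȲ = (14700.00)(52.50) + (1575.00)(35.00) = 826875.00 cm³
X̄ = 1265250.00 / 16275.00 = 77.74 cm
Ȳ = 826875.00 / 16275.00 = 50.81 cm

X̄ = 77.74 cm, Ȳ = 50.81 cm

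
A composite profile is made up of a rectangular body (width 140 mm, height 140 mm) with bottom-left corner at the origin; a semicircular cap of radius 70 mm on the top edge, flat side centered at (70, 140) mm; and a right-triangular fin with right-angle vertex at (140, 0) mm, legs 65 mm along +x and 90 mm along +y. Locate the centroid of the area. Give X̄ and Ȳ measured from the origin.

Part | A | x̄ᵢ | ȳᵢ | A·x̄ᵢ | A·ȳᵢ
rectangular body | 19600.00 | 70.00 | 70.00 | 1372000.00 | 1372000.00
semicircular top | 7696.90 | 70.00 | 169.71 | 538783.14 | 1306232.95
triangular fin | 2925.00 | 161.67 | 30.00 | 472875.00 | 87750.00
Σ | 30221.90 |  |  | 2383658.14 | 2765982.95
X̄ = 2383658.14 / 30221.90 = 78.87 mm
Ȳ = 2765982.95 / 30221.90 = 91.52 mm

X̄ = 78.87 mm, Ȳ = 91.52 mm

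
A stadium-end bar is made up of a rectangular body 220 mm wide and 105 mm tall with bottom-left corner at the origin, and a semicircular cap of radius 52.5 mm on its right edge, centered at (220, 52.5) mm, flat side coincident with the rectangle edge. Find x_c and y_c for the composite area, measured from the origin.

x_c = 130.88 mm, y_c = 52.50 mm

Part | A | x̄ᵢ | ȳᵢ | A·x̄ᵢ | A·ȳᵢ
rectangular body | 23100.00 | 110.00 | 52.50 | 2541000.00 | 1212750.00
semicircular end | 4329.51 | 242.28 | 52.50 | 1048960.37 | 227299.14
Σ | 27429.51 |  |  | 3589960.37 | 1440049.14
x_c = 3589960.37 / 27429.51 = 130.88 mm
y_c = 1440049.14 / 27429.51 = 52.50 mm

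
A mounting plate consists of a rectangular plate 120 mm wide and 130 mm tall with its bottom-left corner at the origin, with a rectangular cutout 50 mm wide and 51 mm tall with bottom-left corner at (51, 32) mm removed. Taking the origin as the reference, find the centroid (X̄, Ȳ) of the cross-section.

plate: A = 120 × 130 = 15600.00, centroid at (60.00, 65.00).
hole: A = −(50 × 51) = -2550.00, centroid at (76.00, 57.50).
ΣA = 13050.00 mm², ΣAX̄ = 742200.00 mm³, ΣAȲ = 867375.00 mm³.
X̄ = 742200.00/13050.00 = 56.87 mm; Ȳ = 867375.00/13050.00 = 66.47 mm.

X̄ = 56.87 mm, Ȳ = 66.47 mm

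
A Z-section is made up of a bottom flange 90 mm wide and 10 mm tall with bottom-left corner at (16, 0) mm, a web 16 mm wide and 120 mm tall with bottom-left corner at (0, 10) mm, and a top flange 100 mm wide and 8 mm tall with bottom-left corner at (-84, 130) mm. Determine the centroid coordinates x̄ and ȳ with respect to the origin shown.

x̄ = 11.90 mm, ȳ = 67.98 mm

bottom flange: A = 90 × 10 = 900.00, centroid at (61.00, 5.00).
web: A = 16 × 120 = 1920.00, centroid at (8.00, 70.00).
top flange: A = 100 × 8 = 800.00, centroid at (-34.00, 134.00).
ΣA = 3620.00 mm²
ΣAx̄ = (900.00)(61.00) + (1920.00)(8.00) + (800.00)(-34.00) = 43060.00 mm³
ΣAȳ = (900.00)(5.00) + (1920.00)(70.00) + (800.00)(134.00) = 246100.00 mm³
x̄ = 43060.00 / 3620.00 = 11.90 mm
ȳ = 246100.00 / 3620.00 = 67.98 mm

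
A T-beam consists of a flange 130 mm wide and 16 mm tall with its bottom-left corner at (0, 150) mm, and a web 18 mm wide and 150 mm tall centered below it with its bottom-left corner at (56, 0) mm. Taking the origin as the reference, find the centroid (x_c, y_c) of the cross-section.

x_c = 65.00 mm, y_c = 111.12 mm

web: A = 18 × 150 = 2700.00, centroid at (65.00, 75.00).
flange: A = 130 × 16 = 2080.00, centroid at (65.00, 158.00).
ΣA = 4780.00 mm², ΣAx_c = 310700.00 mm³, ΣAy_c = 531140.00 mm³.
x_c = 310700.00/4780.00 = 65.00 mm; y_c = 531140.00/4780.00 = 111.12 mm.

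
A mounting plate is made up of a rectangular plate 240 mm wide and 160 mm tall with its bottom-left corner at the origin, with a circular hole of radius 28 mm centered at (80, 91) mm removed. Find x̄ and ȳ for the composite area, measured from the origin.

Part | A | x̄ᵢ | ȳᵢ | A·x̄ᵢ | A·ȳᵢ
plate | 38400.00 | 120.00 | 80.00 | 4608000.00 | 3072000.00
hole | -2463.01 | 80.00 | 91.00 | -197040.69 | -224133.79
Σ | 35936.99 |  |  | 4410959.31 | 2847866.21
x̄ = 4410959.31 / 35936.99 = 122.74 mm
ȳ = 2847866.21 / 35936.99 = 79.25 mm

x̄ = 122.74 mm, ȳ = 79.25 mm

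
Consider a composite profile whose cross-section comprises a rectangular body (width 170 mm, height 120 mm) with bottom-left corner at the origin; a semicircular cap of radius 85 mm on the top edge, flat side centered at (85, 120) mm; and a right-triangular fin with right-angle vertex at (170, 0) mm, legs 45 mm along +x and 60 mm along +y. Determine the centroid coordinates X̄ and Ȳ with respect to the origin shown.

rectangular body: A = 170 × 120 = 20400.00, centroid at (85.00, 60.00).
semicircular top: A = ½π·85² = 11349.00, centroid at (85.00, 156.08).
triangular fin: A = ½·45·60 = 1350.00, centroid at (185.00, 20.00).
ΣA = 33099.00 mm², ΣAX̄ = 2948415.29 mm³, ΣAȲ = 3022297.08 mm³.
X̄ = 2948415.29/33099.00 = 89.08 mm; Ȳ = 3022297.08/33099.00 = 91.31 mm.

X̄ = 89.08 mm, Ȳ = 91.31 mm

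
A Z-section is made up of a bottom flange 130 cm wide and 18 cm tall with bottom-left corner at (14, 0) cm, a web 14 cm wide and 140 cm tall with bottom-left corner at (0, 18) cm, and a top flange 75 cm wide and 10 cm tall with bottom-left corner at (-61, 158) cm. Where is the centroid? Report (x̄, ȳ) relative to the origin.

bottom flange: A = 130 × 18 = 2340.00, centroid at (79.00, 9.00).
web: A = 14 × 140 = 1960.00, centroid at (7.00, 88.00).
top flange: A = 75 × 10 = 750.00, centroid at (-23.50, 163.00).
ΣA = 5050.00 cm²
ΣAx̄ = (2340.00)(79.00) + (1960.00)(7.00) + (750.00)(-23.50) = 180955.00 cm³
ΣAȳ = (2340.00)(9.00) + (1960.00)(88.00) + (750.00)(163.00) = 315790.00 cm³
x̄ = 180955.00 / 5050.00 = 35.83 cm
ȳ = 315790.00 / 5050.00 = 62.53 cm

x̄ = 35.83 cm, ȳ = 62.53 cm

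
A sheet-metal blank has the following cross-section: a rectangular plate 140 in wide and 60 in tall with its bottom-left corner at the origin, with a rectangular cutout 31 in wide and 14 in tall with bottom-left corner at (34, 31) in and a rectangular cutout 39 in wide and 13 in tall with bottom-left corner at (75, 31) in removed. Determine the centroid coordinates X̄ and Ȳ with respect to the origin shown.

plate: A = 140 × 60 = 8400.00, centroid at (70.00, 30.00).
hole 1: A = −(31 × 14) = -434.00, centroid at (49.50, 38.00).
hole 2: A = −(39 × 13) = -507.00, centroid at (94.50, 37.50).
ΣA = 7459.00 in², ΣAX̄ = 518605.50 in³, ΣAȲ = 216495.50 in³.
X̄ = 518605.50/7459.00 = 69.53 in; Ȳ = 216495.50/7459.00 = 29.02 in.

X̄ = 69.53 in, Ȳ = 29.02 in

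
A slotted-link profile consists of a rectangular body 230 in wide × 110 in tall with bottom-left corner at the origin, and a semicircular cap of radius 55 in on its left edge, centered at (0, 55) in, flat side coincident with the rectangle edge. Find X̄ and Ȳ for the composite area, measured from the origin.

Part | A | x̄ᵢ | ȳᵢ | A·x̄ᵢ | A·ȳᵢ
rectangular body | 25300.00 | 115.00 | 55.00 | 2909500.00 | 1391500.00
semicircular end | 4751.66 | -23.34 | 55.00 | -110916.67 | 261341.24
Σ | 30051.66 |  |  | 2798583.33 | 1652841.24
X̄ = 2798583.33 / 30051.66 = 93.13 in
Ȳ = 1652841.24 / 30051.66 = 55.00 in

X̄ = 93.13 in, Ȳ = 55.00 in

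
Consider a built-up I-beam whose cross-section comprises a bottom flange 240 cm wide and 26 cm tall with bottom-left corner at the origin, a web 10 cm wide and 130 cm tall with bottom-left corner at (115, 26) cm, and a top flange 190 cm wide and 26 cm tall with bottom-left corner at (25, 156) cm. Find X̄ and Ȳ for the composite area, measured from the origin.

Part | A | x̄ᵢ | ȳᵢ | A·x̄ᵢ | A·ȳᵢ
bottom flange | 6240.00 | 120.00 | 13.00 | 748800.00 | 81120.00
web | 1300.00 | 120.00 | 91.00 | 156000.00 | 118300.00
top flange | 4940.00 | 120.00 | 169.00 | 592800.00 | 834860.00
Σ | 12480.00 |  |  | 1497600.00 | 1034280.00
X̄ = 1497600.00 / 12480.00 = 120.00 cm
Ȳ = 1034280.00 / 12480.00 = 82.88 cm

X̄ = 120.00 cm, Ȳ = 82.88 cm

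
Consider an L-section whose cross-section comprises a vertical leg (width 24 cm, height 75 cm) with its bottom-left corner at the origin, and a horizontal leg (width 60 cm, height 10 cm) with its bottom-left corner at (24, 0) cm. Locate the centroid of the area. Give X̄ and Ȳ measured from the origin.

X̄ = 22.50 cm, Ȳ = 29.38 cm

vertical leg: A = 24 × 75 = 1800.00, centroid at (12.00, 37.50).
horizontal leg: A = 60 × 10 = 600.00, centroid at (54.00, 5.00).
ΣA = 2400.00 cm², ΣAX̄ = 54000.00 cm³, ΣAȲ = 70500.00 cm³.
X̄ = 54000.00/2400.00 = 22.50 cm; Ȳ = 70500.00/2400.00 = 29.38 cm.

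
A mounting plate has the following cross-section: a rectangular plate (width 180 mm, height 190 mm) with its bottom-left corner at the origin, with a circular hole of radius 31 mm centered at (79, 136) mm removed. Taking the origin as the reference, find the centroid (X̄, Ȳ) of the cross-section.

X̄ = 91.07 mm, Ȳ = 91.03 mm

plate: A = 180 × 190 = 34200.00, centroid at (90.00, 95.00).
hole: A = −π·31² = -3019.07, centroid at (79.00, 136.00).
ΣA = 31180.93 mm², ΣAX̄ = 2839493.43 mm³, ΣAȲ = 2838406.41 mm³.
X̄ = 2839493.43/31180.93 = 91.07 mm; Ȳ = 2838406.41/31180.93 = 91.03 mm.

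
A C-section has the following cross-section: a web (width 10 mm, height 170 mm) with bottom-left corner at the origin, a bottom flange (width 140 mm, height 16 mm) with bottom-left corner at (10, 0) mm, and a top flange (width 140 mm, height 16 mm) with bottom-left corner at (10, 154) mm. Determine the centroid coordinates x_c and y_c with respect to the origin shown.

Part | A | x̄ᵢ | ȳᵢ | A·x̄ᵢ | A·ȳᵢ
web | 1700.00 | 5.00 | 85.00 | 8500.00 | 144500.00
bottom flange | 2240.00 | 80.00 | 8.00 | 179200.00 | 17920.00
top flange | 2240.00 | 80.00 | 162.00 | 179200.00 | 362880.00
Σ | 6180.00 |  |  | 366900.00 | 525300.00
x_c = 366900.00 / 6180.00 = 59.37 mm
y_c = 525300.00 / 6180.00 = 85.00 mm

x_c = 59.37 mm, y_c = 85.00 mm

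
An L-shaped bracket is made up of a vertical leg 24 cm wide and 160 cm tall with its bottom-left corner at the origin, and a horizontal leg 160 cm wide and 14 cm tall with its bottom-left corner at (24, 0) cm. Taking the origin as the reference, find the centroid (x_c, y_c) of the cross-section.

x_c = 45.89 cm, y_c = 53.11 cm

vertical leg: A = 24 × 160 = 3840.00, centroid at (12.00, 80.00).
horizontal leg: A = 160 × 14 = 2240.00, centroid at (104.00, 7.00).
ΣA = 6080.00 cm², ΣAx_c = 279040.00 cm³, ΣAy_c = 322880.00 cm³.
x_c = 279040.00/6080.00 = 45.89 cm; y_c = 322880.00/6080.00 = 53.11 cm.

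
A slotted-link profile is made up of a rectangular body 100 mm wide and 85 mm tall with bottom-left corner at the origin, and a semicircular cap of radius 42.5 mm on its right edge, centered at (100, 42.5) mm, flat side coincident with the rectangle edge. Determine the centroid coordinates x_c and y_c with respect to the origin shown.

x_c = 67.03 mm, y_c = 42.50 mm

rectangular body: A = 100 × 85 = 8500.00, centroid at (50.00, 42.50).
semicircular end: A = ½π·42.5² = 2837.25, centroid at (118.04, 42.50).
ΣA = 11337.25 mm²
ΣAx_c = (8500.00)(50.00) + (2837.25)(118.04) = 759902.17 mm³
ΣAy_c = (8500.00)(42.50) + (2837.25)(42.50) = 481833.16 mm³
x_c = 759902.17 / 11337.25 = 67.03 mm
y_c = 481833.16 / 11337.25 = 42.50 mm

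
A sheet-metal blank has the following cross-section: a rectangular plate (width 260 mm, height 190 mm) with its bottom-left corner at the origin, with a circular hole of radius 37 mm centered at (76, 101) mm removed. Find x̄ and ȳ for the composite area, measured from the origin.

plate: A = 260 × 190 = 49400.00, centroid at (130.00, 95.00).
hole: A = −π·37² = -4300.84, centroid at (76.00, 101.00).
ΣA = 45099.16 mm²
ΣAx̄ = (49400.00)(130.00) + (-4300.84)(76.00) = 6095136.13 mm³
ΣAȳ = (49400.00)(95.00) + (-4300.84)(101.00) = 4258615.13 mm³
x̄ = 6095136.13 / 45099.16 = 135.15 mm
ȳ = 4258615.13 / 45099.16 = 94.43 mm

x̄ = 135.15 mm, ȳ = 94.43 mm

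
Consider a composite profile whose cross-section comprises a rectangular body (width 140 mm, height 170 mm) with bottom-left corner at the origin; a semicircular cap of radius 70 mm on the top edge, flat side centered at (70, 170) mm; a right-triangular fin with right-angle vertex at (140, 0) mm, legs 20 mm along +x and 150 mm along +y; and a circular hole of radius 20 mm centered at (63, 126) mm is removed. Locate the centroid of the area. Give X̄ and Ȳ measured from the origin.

X̄ = 73.90 mm, Ȳ = 109.54 mm

Part | A | x̄ᵢ | ȳᵢ | A·x̄ᵢ | A·ȳᵢ
rectangular body | 23800.00 | 70.00 | 85.00 | 1666000.00 | 2023000.00
semicircular top | 7696.90 | 70.00 | 199.71 | 538783.14 | 1537140.01
triangular fin | 1500.00 | 146.67 | 50.00 | 220000.00 | 75000.00
hole | -1256.64 | 63.00 | 126.00 | -79168.13 | -158336.27
Σ | 31740.26 |  |  | 2345615.01 | 3476803.74
X̄ = 2345615.01 / 31740.26 = 73.90 mm
Ȳ = 3476803.74 / 31740.26 = 109.54 mm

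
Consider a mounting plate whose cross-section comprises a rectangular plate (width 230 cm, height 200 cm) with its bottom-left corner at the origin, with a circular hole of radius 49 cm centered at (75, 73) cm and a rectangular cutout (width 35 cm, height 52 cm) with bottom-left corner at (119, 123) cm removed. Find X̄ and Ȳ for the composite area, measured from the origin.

X̄ = 122.17 cm, Ȳ = 103.12 cm

Part | A | x̄ᵢ | ȳᵢ | A·x̄ᵢ | A·ȳᵢ
plate | 46000.00 | 115.00 | 100.00 | 5290000.00 | 4600000.00
hole 1 | -7542.96 | 75.00 | 73.00 | -565722.30 | -550636.37
hole 2 | -1820.00 | 136.50 | 149.00 | -248430.00 | -271180.00
Σ | 36637.04 |  |  | 4475847.70 | 3778183.63
X̄ = 4475847.70 / 36637.04 = 122.17 cm
Ȳ = 3778183.63 / 36637.04 = 103.12 cm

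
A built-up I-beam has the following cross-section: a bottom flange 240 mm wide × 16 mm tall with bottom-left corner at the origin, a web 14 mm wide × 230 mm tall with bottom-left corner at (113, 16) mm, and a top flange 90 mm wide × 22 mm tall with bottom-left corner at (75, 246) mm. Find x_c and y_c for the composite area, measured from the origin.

bottom flange: A = 240 × 16 = 3840.00, centroid at (120.00, 8.00).
web: A = 14 × 230 = 3220.00, centroid at (120.00, 131.00).
top flange: A = 90 × 22 = 1980.00, centroid at (120.00, 257.00).
ΣA = 9040.00 mm²
ΣAx_c = (3840.00)(120.00) + (3220.00)(120.00) + (1980.00)(120.00) = 1084800.00 mm³
ΣAy_c = (3840.00)(8.00) + (3220.00)(131.00) + (1980.00)(257.00) = 961400.00 mm³
x_c = 1084800.00 / 9040.00 = 120.00 mm
y_c = 961400.00 / 9040.00 = 106.35 mm

x_c = 120.00 mm, y_c = 106.35 mm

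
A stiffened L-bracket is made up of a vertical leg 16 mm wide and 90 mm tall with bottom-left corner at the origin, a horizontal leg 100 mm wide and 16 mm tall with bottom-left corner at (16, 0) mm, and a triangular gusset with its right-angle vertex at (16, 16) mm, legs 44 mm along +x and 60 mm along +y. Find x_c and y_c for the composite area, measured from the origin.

vertical leg: A = 16 × 90 = 1440.00, centroid at (8.00, 45.00).
horizontal leg: A = 100 × 16 = 1600.00, centroid at (66.00, 8.00).
gusset: A = ½·44·60 = 1320.00, centroid at (30.67, 36.00).
ΣA = 4360.00 mm²
ΣAx_c = (1440.00)(8.00) + (1600.00)(66.00) + (1320.00)(30.67) = 157600.00 mm³
ΣAy_c = (1440.00)(45.00) + (1600.00)(8.00) + (1320.00)(36.00) = 125120.00 mm³
x_c = 157600.00 / 4360.00 = 36.15 mm
y_c = 125120.00 / 4360.00 = 28.70 mm

x_c = 36.15 mm, y_c = 28.70 mm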